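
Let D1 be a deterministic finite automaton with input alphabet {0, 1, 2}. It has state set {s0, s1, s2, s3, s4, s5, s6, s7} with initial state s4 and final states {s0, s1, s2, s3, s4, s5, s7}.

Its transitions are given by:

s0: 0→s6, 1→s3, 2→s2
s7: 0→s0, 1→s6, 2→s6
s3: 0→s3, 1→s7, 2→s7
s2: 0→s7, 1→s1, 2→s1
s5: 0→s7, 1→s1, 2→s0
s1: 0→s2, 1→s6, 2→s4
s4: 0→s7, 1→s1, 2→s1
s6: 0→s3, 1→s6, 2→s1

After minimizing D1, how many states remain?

6

Reachable states from the start: {s0,s1,s2,s3,s4,s6,s7}. Unreachable: {s5} — drop them.
Initial partition by acceptance: {s0,s1,s2,s3,s4,s7} | {s6}.
Refine {s0,s1,s2,s3,s4,s7} on symbol 0: members go to different blocks, giving {s1,s2,s3,s4,s7} and {s0}.
Refine {s1,s2,s3,s4,s7} on symbol 0: members go to different blocks, giving {s1,s2,s3,s4} and {s7}.
On input 0, block {s1,s2,s3,s4} splits into {s1,s3} and {s2,s4}.
Split {s1,s3} by δ(·,0) → {s1} and {s3}.
The partition is now stable with 6 blocks: {s1} | {s6} | {s0} | {s7} | {s2,s4} | {s3}.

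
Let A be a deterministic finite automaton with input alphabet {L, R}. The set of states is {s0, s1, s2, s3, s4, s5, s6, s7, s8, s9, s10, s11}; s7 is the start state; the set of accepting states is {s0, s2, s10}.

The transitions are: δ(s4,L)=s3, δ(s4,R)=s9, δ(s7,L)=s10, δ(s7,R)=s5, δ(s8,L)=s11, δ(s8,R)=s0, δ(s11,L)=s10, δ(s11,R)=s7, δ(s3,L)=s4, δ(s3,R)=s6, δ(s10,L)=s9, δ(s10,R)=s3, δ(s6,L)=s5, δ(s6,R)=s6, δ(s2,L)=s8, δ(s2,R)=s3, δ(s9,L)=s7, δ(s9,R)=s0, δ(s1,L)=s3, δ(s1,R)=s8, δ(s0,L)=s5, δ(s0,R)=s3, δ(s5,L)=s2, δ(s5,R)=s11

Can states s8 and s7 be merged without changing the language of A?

No

States {s1} cannot be reached from the start state, so discard them.
Start with accepting vs non-accepting: {s0,s2,s10} | {s3,s4,s5,s6,s7,s8,s9,s11}.
Split {s3,s4,s5,s6,s7,s8,s9,s11} by δ(·,L) → {s3,s4,s6,s8,s9} and {s5,s7,s11}.
On input L, block {s0,s2,s10} splits into {s2,s10} and {s0}.
Split {s3,s4,s6,s8,s9} by δ(·,L) → {s6,s8,s9} and {s3,s4}.
Refine {s6,s8,s9} on symbol R: members go to different blocks, giving {s8,s9} and {s6}.
On input R, block {s3,s4} splits into {s3} and {s4}.
No further refinement is possible. Final partition (7 blocks): {s2,s10} | {s8,s9} | {s5,s7,s11} | {s0} | {s3} | {s6} | {s4}.
s8 and s7 end up in different blocks, so they are distinguishable. For instance, the string 'L' is accepted from only s7.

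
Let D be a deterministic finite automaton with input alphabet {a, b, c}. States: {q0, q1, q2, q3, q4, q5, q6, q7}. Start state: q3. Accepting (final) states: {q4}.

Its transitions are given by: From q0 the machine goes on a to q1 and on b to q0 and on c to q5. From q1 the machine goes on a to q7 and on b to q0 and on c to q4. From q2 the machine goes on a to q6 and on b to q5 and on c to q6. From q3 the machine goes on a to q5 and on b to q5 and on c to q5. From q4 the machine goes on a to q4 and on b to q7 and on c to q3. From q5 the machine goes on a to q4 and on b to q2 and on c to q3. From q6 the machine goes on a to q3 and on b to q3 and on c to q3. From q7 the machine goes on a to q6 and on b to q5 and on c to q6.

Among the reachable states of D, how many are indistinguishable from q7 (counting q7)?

2

States {q0,q1} cannot be reached from the start state, so discard them.
P0 = {q4} | {q2,q3,q5,q6,q7}.
On input a, block {q2,q3,q5,q6,q7} splits into {q2,q3,q6,q7} and {q5}.
On input a, block {q2,q3,q6,q7} splits into {q2,q6,q7} and {q3}.
Refine {q2,q6,q7} on symbol a: members go to different blocks, giving {q2,q7} and {q6}.
Stable partition: {q4} | {q2,q7} | {q5} | {q3} | {q6} — 5 equivalence classes.
The equivalence class containing q7 is {q2,q7}, of size 2.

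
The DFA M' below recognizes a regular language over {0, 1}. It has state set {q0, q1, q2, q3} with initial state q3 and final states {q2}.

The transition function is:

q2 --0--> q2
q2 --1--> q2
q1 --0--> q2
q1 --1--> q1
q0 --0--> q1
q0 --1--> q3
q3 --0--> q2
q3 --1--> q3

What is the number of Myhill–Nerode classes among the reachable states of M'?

2

States {q0,q1} cannot be reached from the start state, so discard them.
Initial partition by acceptance: {q2} | {q3}.
The partition is now stable with 2 blocks: {q2} | {q3}.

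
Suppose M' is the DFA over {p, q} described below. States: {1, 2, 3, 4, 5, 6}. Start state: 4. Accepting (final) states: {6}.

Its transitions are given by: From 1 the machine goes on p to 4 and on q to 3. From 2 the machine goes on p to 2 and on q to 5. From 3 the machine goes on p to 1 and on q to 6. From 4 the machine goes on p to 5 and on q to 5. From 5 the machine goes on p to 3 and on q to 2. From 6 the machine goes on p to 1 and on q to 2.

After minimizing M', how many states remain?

6

Start with accepting vs non-accepting: {6} | {1,2,3,4,5}.
On input q, block {1,2,3,4,5} splits into {1,2,4,5} and {3}.
Split {1,2,4,5} by δ(·,p) → {1,2,4} and {5}.
On input p, block {1,2,4} splits into {1,2} and {4}.
On input p, block {1,2} splits into {1} and {2}.
No further refinement is possible. Final partition (6 blocks): {6} | {1} | {3} | {5} | {4} | {2}.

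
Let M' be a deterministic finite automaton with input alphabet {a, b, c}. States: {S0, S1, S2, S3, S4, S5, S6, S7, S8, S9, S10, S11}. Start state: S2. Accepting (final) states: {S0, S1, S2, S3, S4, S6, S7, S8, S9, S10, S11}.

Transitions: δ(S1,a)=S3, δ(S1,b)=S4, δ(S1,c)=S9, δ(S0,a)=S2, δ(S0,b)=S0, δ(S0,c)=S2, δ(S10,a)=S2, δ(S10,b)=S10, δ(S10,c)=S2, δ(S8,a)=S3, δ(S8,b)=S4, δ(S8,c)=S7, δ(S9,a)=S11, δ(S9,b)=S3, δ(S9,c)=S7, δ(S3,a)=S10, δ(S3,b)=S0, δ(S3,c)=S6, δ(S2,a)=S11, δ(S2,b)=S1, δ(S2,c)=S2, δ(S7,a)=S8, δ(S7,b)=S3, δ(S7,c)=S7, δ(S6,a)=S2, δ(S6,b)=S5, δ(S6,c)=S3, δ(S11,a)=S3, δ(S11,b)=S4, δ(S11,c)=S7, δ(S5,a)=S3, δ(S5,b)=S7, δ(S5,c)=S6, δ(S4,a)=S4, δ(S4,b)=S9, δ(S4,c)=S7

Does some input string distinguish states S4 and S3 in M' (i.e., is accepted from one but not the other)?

Yes

P0 = {S0,S1,S2,S3,S4,S6,S7,S8,S9,S10,S11} | {S5}.
On input b, block {S0,S1,S2,S3,S4,S6,S7,S8,S9,S10,S11} splits into {S0,S1,S2,S3,S4,S7,S8,S9,S10,S11} and {S6}.
On input c, block {S0,S1,S2,S3,S4,S7,S8,S9,S10,S11} splits into {S0,S1,S2,S4,S7,S8,S9,S10,S11} and {S3}.
Split {S0,S1,S2,S4,S7,S8,S9,S10,S11} by δ(·,a) → {S0,S2,S4,S7,S9,S10} and {S1,S8,S11}.
Split {S0,S2,S4,S7,S9,S10} by δ(·,a) → {S0,S4,S10} and {S2,S7,S9}.
Refine {S0,S4,S10} on symbol a: members go to different blocks, giving {S0,S10} and {S4}.
Refine {S2,S7,S9} on symbol b: members go to different blocks, giving {S7,S9} and {S2}.
No further refinement is possible. Final partition (8 blocks): {S0,S10} | {S5} | {S6} | {S3} | {S1,S8,S11} | {S7,S9} | {S4} | {S2}.
S4 and S3 end up in different blocks, so they are distinguishable. For instance, the string 'cb' is accepted from only S4.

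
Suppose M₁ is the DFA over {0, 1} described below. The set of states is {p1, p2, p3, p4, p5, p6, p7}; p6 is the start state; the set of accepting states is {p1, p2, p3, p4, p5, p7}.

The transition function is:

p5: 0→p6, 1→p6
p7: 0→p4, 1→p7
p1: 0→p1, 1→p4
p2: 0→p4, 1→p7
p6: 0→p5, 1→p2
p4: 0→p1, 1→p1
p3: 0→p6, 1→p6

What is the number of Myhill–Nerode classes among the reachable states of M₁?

First remove the unreachable states {p3}; 6 states remain.
Initial partition by acceptance: {p1,p2,p4,p5,p7} | {p6}.
Split {p1,p2,p4,p5,p7} by δ(·,0) → {p1,p2,p4,p7} and {p5}.
No further refinement is possible. Final partition (3 blocks): {p1,p2,p4,p7} | {p6} | {p5}.

3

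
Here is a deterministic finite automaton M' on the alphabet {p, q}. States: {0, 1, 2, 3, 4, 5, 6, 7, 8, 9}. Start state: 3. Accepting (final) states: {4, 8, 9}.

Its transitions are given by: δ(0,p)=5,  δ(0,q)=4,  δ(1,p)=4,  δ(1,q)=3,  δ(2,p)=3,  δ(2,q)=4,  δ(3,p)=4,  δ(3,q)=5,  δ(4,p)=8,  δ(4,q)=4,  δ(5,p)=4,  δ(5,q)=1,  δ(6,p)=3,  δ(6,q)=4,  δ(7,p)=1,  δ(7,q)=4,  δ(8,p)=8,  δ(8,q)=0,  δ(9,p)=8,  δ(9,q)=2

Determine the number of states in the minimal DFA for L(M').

First remove the unreachable states {2,6,7,9}; 6 states remain.
Initial partition by acceptance: {4,8} | {0,1,3,5}.
Split {4,8} by δ(·,q) → {4} and {8}.
Refine {0,1,3,5} on symbol p: members go to different blocks, giving {1,3,5} and {0}.
No further refinement is possible. Final partition (4 blocks): {4} | {1,3,5} | {8} | {0}.

4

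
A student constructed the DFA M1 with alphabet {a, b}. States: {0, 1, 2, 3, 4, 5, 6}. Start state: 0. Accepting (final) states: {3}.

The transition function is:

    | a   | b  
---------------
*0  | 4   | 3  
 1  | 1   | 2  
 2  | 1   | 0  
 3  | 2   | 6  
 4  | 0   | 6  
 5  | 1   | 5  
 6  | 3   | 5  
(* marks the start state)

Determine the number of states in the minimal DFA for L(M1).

P0 = {3} | {0,1,2,4,5,6}.
On input a, block {0,1,2,4,5,6} splits into {0,1,2,4,5} and {6}.
Refine {0,1,2,4,5} on symbol b: members go to different blocks, giving {1,2,5} and {0} and {4}.
On input b, block {1,2,5} splits into {1,5} and {2}.
Split {1,5} by δ(·,b) → {1} and {5}.
Stable partition: {3} | {1} | {6} | {0} | {4} | {2} | {5} — 7 equivalence classes.

7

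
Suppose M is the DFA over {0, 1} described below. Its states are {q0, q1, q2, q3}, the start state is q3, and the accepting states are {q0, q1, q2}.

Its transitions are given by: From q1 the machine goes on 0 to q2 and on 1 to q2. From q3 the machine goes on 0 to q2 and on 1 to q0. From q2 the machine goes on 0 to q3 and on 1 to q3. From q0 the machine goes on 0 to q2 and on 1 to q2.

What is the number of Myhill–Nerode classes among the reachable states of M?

Reachable states from the start: {q0,q2,q3}. Unreachable: {q1} — drop them.
P0 = {q0,q2} | {q3}.
Split {q0,q2} by δ(·,0) → {q0} and {q2}.
No further refinement is possible. Final partition (3 blocks): {q0} | {q3} | {q2}.

3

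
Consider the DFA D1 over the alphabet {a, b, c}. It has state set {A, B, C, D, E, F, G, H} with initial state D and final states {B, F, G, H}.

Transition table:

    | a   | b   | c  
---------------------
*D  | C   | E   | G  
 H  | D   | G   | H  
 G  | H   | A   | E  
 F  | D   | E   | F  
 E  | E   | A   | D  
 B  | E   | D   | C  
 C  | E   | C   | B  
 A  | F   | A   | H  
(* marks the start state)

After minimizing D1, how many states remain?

8

All states are reachable from the start state.
Start with accepting vs non-accepting: {B,F,G,H} | {A,C,D,E}.
On input a, block {B,F,G,H} splits into {B,F,H} and {G}.
On input b, block {B,F,H} splits into {B,F} and {H}.
On input c, block {B,F} splits into {B} and {F}.
Split {A,C,D,E} by δ(·,a) → {C,D,E} and {A}.
Split {C,D,E} by δ(·,b) → {C,D} and {E}.
On input a, block {C,D} splits into {C} and {D}.
No further refinement is possible. Final partition (8 blocks): {B} | {C} | {G} | {H} | {F} | {A} | {E} | {D}.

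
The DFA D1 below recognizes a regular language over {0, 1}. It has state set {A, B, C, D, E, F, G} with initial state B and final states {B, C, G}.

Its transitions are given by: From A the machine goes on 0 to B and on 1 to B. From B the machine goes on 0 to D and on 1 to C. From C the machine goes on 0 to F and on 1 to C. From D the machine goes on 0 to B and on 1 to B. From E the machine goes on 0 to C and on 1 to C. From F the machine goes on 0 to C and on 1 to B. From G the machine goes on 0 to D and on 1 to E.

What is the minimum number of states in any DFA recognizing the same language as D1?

Reachable states from the start: {B,C,D,F}. Unreachable: {A,E,G} — drop them.
Start with accepting vs non-accepting: {B,C} | {D,F}.
No further refinement is possible. Final partition (2 blocks): {B,C} | {D,F}.

2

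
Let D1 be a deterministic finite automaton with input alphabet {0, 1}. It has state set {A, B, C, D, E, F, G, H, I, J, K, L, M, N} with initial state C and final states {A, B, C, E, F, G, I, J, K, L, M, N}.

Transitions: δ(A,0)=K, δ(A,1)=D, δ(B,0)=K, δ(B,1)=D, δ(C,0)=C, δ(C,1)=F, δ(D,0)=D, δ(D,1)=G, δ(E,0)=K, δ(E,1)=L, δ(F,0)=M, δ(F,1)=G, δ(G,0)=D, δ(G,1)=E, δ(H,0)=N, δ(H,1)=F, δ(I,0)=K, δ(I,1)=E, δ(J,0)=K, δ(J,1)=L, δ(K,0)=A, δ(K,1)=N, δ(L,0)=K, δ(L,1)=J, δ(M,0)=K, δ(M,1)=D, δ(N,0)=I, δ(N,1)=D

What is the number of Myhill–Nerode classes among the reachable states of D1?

8

First remove the unreachable states {B,H}; 12 states remain.
P0 = {A,C,E,F,G,I,J,K,L,M,N} | {D}.
Split {A,C,E,F,G,I,J,K,L,M,N} by δ(·,0) → {A,C,E,F,I,J,K,L,M,N} and {G}.
Split {A,C,E,F,I,J,K,L,M,N} by δ(·,1) → {C,E,I,J,K,L} and {A,M,N} and {F}.
On input 0, block {C,E,I,J,K,L} splits into {C,E,I,J,L} and {K}.
Split {C,E,I,J,L} by δ(·,0) → {E,I,J,L} and {C}.
On input 0, block {A,M,N} splits into {A,M} and {N}.
The partition is now stable with 8 blocks: {E,I,J,L} | {D} | {G} | {A,M} | {F} | {K} | {C} | {N}.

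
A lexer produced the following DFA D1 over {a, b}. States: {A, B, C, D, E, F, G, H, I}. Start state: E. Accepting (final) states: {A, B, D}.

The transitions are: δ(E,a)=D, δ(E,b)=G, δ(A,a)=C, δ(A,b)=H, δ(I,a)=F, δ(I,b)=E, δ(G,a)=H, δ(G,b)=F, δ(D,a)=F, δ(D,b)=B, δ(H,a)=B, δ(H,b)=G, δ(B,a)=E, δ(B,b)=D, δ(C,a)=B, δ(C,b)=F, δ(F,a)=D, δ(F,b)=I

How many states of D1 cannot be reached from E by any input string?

2

Starting at E and following transitions, the reachable set is {B, D, E, F, G, H, I}. That leaves A, C unreachable — 2 in total.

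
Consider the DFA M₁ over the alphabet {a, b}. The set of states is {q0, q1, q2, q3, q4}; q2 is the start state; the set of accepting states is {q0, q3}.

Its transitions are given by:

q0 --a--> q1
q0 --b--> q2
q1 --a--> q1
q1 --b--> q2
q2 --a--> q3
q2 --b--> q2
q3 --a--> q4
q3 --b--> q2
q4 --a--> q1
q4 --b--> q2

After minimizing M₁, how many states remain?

Reachable states from the start: {q1,q2,q3,q4}. Unreachable: {q0} — drop them.
Initial partition by acceptance: {q3} | {q1,q2,q4}.
Split {q1,q2,q4} by δ(·,a) → {q1,q4} and {q2}.
Stable partition: {q3} | {q1,q4} | {q2} — 3 equivalence classes.

3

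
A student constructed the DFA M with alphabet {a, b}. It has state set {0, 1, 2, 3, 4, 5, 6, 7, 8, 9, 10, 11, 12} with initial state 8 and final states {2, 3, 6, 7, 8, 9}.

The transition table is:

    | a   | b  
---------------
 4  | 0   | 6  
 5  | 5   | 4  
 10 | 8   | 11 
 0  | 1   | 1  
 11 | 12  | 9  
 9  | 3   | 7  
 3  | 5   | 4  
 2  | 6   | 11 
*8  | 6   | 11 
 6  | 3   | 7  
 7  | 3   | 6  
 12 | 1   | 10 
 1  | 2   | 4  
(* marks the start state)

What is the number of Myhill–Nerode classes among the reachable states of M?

7

Every state is reachable, so we keep all 13.
P0 = {2,3,6,7,8,9} | {0,1,4,5,10,11,12}.
Split {2,3,6,7,8,9} by δ(·,a) → {2,6,7,8,9} and {3}.
Refine {2,6,7,8,9} on symbol a: members go to different blocks, giving {6,7,9} and {2,8}.
On input a, block {0,1,4,5,10,11,12} splits into {0,4,5,11,12} and {1,10}.
Refine {0,4,5,11,12} on symbol a: members go to different blocks, giving {4,5,11} and {0,12}.
Split {4,5,11} by δ(·,a) → {4,11} and {5}.
The partition is now stable with 7 blocks: {6,7,9} | {4,11} | {3} | {2,8} | {1,10} | {0,12} | {5}.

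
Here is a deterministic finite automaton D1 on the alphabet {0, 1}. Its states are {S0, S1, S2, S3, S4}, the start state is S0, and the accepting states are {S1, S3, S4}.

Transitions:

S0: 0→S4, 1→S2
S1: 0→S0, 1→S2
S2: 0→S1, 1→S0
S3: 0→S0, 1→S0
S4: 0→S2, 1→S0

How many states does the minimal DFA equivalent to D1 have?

Reachable states from the start: {S0,S1,S2,S4}. Unreachable: {S3} — drop them.
P0 = {S1,S4} | {S0,S2}.
The partition is now stable with 2 blocks: {S1,S4} | {S0,S2}.

2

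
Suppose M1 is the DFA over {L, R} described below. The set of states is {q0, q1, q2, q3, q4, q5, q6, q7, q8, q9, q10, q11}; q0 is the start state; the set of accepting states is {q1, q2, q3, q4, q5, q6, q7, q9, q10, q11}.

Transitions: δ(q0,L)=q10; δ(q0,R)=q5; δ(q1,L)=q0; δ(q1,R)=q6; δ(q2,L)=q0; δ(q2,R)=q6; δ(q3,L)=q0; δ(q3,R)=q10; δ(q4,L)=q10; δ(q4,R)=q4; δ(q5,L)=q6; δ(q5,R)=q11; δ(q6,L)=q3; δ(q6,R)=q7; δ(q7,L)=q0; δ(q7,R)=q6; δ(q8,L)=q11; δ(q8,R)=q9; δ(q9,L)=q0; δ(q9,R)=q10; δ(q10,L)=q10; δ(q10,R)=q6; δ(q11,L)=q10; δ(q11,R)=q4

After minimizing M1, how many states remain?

7

Reachable states from the start: {q0,q3,q4,q5,q6,q7,q10,q11}. Unreachable: {q1,q2,q8,q9} — drop them.
P0 = {q3,q4,q5,q6,q7,q10,q11} | {q0}.
On input L, block {q3,q4,q5,q6,q7,q10,q11} splits into {q4,q5,q6,q10,q11} and {q3,q7}.
On input L, block {q4,q5,q6,q10,q11} splits into {q4,q5,q10,q11} and {q6}.
Split {q4,q5,q10,q11} by δ(·,L) → {q4,q10,q11} and {q5}.
Split {q4,q10,q11} by δ(·,R) → {q4,q11} and {q10}.
On input R, block {q3,q7} splits into {q3} and {q7}.
Stable partition: {q4,q11} | {q0} | {q3} | {q6} | {q5} | {q10} | {q7} — 7 equivalence classes.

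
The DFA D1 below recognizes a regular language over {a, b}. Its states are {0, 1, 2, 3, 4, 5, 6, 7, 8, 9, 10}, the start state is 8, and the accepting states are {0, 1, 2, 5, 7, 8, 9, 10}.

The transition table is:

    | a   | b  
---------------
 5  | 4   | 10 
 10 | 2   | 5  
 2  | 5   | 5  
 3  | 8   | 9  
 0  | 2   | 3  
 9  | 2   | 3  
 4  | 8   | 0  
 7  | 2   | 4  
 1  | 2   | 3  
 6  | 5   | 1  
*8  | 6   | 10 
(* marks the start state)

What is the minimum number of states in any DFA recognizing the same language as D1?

5

States {7} cannot be reached from the start state, so discard them.
P0 = {0,1,2,5,8,9,10} | {3,4,6}.
Refine {0,1,2,5,8,9,10} on symbol a: members go to different blocks, giving {0,1,2,9,10} and {5,8}.
Split {0,1,2,9,10} by δ(·,a) → {0,1,9,10} and {2}.
On input b, block {0,1,9,10} splits into {0,1,9} and {10}.
No further refinement is possible. Final partition (5 blocks): {0,1,9} | {3,4,6} | {5,8} | {2} | {10}.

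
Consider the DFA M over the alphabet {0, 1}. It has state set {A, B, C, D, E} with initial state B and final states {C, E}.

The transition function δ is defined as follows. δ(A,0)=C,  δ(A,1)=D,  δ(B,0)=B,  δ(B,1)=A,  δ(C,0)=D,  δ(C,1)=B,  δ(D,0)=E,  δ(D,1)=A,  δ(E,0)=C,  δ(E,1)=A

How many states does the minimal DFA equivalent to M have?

P0 = {C,E} | {A,B,D}.
On input 0, block {C,E} splits into {C} and {E}.
On input 0, block {A,B,D} splits into {A} and {B} and {D}.
No further refinement is possible. Final partition (5 blocks): {C} | {A} | {E} | {B} | {D}.

5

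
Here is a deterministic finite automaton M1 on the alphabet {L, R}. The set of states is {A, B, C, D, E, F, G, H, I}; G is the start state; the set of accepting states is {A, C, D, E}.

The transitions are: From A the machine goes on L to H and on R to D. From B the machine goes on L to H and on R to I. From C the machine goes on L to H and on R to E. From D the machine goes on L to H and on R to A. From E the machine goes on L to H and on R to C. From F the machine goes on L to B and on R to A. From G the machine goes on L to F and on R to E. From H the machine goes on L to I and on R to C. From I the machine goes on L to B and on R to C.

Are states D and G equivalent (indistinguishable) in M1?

No

Start with accepting vs non-accepting: {A,C,D,E} | {B,F,G,H,I}.
Refine {B,F,G,H,I} on symbol R: members go to different blocks, giving {F,G,H,I} and {B}.
On input L, block {F,G,H,I} splits into {F,I} and {G,H}.
No further refinement is possible. Final partition (4 blocks): {A,C,D,E} | {F,I} | {B} | {G,H}.
D and G end up in different blocks, so they are distinguishable. For instance, the string 'ε' is accepted from only D.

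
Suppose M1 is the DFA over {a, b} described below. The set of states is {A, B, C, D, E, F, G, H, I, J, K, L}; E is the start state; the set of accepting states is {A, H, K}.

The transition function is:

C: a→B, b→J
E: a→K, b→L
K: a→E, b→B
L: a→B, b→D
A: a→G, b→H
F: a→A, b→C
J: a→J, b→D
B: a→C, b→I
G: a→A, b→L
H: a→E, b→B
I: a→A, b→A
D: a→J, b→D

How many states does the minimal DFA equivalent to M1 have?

Reachable states from the start: {A,B,C,D,E,G,H,I,J,K,L}. Unreachable: {F} — drop them.
P0 = {A,H,K} | {B,C,D,E,G,I,J,L}.
On input b, block {A,H,K} splits into {H,K} and {A}.
On input a, block {B,C,D,E,G,I,J,L} splits into {B,C,D,J,L} and {G,I} and {E}.
On input b, block {B,C,D,J,L} splits into {C,D,J,L} and {B}.
On input a, block {C,D,J,L} splits into {C,L} and {D,J}.
On input b, block {G,I} splits into {G} and {I}.
The partition is now stable with 8 blocks: {H,K} | {C,L} | {A} | {G} | {E} | {B} | {D,J} | {I}.

8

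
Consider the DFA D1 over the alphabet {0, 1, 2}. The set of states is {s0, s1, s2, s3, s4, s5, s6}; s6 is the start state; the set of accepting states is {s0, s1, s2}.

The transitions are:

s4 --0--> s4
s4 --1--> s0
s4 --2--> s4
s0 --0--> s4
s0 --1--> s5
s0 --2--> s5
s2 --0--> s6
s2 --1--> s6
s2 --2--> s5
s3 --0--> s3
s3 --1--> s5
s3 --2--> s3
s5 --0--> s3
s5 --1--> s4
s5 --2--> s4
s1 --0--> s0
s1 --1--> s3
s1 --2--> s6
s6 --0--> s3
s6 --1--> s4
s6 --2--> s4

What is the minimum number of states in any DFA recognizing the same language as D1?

4

States {s1,s2} cannot be reached from the start state, so discard them.
Start with accepting vs non-accepting: {s0} | {s3,s4,s5,s6}.
Refine {s3,s4,s5,s6} on symbol 1: members go to different blocks, giving {s3,s5,s6} and {s4}.
Split {s3,s5,s6} by δ(·,1) → {s5,s6} and {s3}.
No further refinement is possible. Final partition (4 blocks): {s0} | {s5,s6} | {s4} | {s3}.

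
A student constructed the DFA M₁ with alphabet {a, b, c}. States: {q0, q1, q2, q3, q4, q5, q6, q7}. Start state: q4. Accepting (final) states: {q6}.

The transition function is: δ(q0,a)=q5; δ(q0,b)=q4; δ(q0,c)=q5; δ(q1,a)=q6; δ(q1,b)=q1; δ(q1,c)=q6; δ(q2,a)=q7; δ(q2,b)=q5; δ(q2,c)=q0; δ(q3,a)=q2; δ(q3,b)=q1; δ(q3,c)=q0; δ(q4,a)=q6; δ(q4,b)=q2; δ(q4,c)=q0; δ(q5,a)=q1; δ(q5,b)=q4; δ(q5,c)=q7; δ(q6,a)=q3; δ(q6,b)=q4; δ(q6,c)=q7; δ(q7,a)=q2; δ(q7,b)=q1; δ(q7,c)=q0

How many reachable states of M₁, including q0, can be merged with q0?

P0 = {q6} | {q0,q1,q2,q3,q4,q5,q7}.
On input a, block {q0,q1,q2,q3,q4,q5,q7} splits into {q0,q2,q3,q5,q7} and {q1,q4}.
Refine {q0,q2,q3,q5,q7} on symbol a: members go to different blocks, giving {q0,q2,q3,q7} and {q5}.
Refine {q0,q2,q3,q7} on symbol a: members go to different blocks, giving {q2,q3,q7} and {q0}.
On input b, block {q2,q3,q7} splits into {q3,q7} and {q2}.
Refine {q1,q4} on symbol b: members go to different blocks, giving {q1} and {q4}.
The partition is now stable with 7 blocks: {q6} | {q3,q7} | {q1} | {q5} | {q0} | {q2} | {q4}.
The equivalence class containing q0 is {q0}, of size 1.

1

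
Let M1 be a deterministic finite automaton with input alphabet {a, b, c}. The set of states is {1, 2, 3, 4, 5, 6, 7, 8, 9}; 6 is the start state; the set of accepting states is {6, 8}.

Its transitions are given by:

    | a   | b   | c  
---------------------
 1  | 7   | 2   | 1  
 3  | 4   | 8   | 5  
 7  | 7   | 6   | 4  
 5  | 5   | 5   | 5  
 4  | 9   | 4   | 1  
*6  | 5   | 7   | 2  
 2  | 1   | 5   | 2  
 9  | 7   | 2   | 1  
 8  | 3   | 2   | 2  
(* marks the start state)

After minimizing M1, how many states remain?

6

First remove the unreachable states {3,8}; 7 states remain.
Initial partition by acceptance: {6} | {1,2,4,5,7,9}.
On input b, block {1,2,4,5,7,9} splits into {1,2,4,5,9} and {7}.
Split {1,2,4,5,9} by δ(·,a) → {2,4,5} and {1,9}.
Refine {2,4,5} on symbol a: members go to different blocks, giving {2,4} and {5}.
Split {2,4} by δ(·,b) → {2} and {4}.
The partition is now stable with 6 blocks: {6} | {2} | {7} | {1,9} | {5} | {4}.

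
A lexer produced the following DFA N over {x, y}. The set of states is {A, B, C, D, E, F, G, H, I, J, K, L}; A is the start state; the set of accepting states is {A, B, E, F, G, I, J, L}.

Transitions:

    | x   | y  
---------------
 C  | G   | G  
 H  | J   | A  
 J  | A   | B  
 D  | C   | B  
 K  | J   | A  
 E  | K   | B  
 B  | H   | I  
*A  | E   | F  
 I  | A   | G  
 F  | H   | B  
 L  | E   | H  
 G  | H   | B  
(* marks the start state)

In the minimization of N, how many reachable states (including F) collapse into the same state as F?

3

States {C,D,L} cannot be reached from the start state, so discard them.
Initial partition by acceptance: {A,B,E,F,G,I,J} | {H,K}.
Split {A,B,E,F,G,I,J} by δ(·,x) → {B,E,F,G} and {A,I,J}.
On input y, block {B,E,F,G} splits into {E,F,G} and {B}.
Refine {A,I,J} on symbol x: members go to different blocks, giving {I,J} and {A}.
On input y, block {I,J} splits into {I} and {J}.
The partition is now stable with 6 blocks: {E,F,G} | {H,K} | {I} | {B} | {A} | {J}.
State F belongs to the block {E,F,G}, which has 3 states.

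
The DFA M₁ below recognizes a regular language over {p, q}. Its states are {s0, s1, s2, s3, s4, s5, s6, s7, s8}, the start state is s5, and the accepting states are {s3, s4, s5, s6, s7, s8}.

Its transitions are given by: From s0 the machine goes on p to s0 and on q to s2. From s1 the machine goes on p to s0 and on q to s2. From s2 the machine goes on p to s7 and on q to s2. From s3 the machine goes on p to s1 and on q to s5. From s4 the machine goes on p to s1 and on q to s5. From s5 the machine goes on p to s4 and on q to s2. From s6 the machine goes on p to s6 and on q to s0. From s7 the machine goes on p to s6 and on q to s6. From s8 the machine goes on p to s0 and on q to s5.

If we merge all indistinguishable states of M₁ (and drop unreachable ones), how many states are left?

First remove the unreachable states {s3,s8}; 7 states remain.
Start with accepting vs non-accepting: {s4,s5,s6,s7} | {s0,s1,s2}.
Split {s4,s5,s6,s7} by δ(·,p) → {s5,s6,s7} and {s4}.
Refine {s5,s6,s7} on symbol p: members go to different blocks, giving {s6,s7} and {s5}.
Split {s6,s7} by δ(·,q) → {s6} and {s7}.
Split {s0,s1,s2} by δ(·,p) → {s0,s1} and {s2}.
Stable partition: {s6} | {s0,s1} | {s4} | {s5} | {s7} | {s2} — 6 equivalence classes.

6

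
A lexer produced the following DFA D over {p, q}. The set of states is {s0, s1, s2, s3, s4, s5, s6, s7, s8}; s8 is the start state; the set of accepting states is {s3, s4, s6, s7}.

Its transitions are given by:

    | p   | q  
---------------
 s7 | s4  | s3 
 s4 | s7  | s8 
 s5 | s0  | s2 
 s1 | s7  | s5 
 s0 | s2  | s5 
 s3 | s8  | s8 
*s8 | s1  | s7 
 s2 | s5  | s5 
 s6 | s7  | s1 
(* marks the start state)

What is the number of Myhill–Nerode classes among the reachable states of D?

First remove the unreachable states {s6}; 8 states remain.
Initial partition by acceptance: {s3,s4,s7} | {s0,s1,s2,s5,s8}.
Split {s3,s4,s7} by δ(·,p) → {s4,s7} and {s3}.
Refine {s4,s7} on symbol q: members go to different blocks, giving {s4} and {s7}.
Split {s0,s1,s2,s5,s8} by δ(·,p) → {s0,s2,s5,s8} and {s1}.
On input p, block {s0,s2,s5,s8} splits into {s0,s2,s5} and {s8}.
Stable partition: {s4} | {s0,s2,s5} | {s3} | {s7} | {s1} | {s8} — 6 equivalence classes.

6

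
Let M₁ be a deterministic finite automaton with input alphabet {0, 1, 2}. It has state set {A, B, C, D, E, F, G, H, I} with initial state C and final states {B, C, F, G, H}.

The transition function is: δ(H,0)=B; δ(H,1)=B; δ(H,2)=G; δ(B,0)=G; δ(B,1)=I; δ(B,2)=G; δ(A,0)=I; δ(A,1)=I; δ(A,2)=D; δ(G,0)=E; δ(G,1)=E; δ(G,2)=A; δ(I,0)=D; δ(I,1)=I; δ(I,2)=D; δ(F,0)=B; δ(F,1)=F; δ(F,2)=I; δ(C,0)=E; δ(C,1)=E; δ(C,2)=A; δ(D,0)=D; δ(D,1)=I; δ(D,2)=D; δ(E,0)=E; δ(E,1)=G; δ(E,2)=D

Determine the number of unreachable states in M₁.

No path from C leads to B, F, H; the other 6 states are all reachable.

3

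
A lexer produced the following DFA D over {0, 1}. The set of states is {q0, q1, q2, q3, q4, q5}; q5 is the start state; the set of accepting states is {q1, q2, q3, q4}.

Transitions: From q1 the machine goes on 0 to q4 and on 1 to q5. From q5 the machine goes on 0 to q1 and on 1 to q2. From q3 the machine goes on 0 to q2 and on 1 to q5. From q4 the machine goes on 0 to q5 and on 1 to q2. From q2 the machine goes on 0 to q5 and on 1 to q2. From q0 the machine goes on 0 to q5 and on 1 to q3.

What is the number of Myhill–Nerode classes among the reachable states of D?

Reachable states from the start: {q1,q2,q4,q5}. Unreachable: {q0,q3} — drop them.
P0 = {q1,q2,q4} | {q5}.
Split {q1,q2,q4} by δ(·,0) → {q2,q4} and {q1}.
No further refinement is possible. Final partition (3 blocks): {q2,q4} | {q5} | {q1}.

3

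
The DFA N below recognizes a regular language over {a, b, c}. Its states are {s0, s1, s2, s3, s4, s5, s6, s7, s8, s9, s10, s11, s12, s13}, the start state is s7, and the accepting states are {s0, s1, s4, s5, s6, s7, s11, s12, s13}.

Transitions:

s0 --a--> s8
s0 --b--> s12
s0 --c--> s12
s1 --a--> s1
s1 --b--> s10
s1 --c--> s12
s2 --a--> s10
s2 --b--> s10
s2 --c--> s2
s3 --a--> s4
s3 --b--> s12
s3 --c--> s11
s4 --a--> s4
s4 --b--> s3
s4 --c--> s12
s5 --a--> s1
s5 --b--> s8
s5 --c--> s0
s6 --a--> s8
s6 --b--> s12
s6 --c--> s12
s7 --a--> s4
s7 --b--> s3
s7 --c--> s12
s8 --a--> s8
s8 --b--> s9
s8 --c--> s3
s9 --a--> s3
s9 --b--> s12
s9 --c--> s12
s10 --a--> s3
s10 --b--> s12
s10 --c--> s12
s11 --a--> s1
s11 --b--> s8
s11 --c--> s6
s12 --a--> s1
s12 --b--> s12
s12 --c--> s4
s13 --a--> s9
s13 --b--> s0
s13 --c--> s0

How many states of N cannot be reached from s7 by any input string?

4

No path from s7 leads to s0, s2, s5, s13; the other 10 states are all reachable.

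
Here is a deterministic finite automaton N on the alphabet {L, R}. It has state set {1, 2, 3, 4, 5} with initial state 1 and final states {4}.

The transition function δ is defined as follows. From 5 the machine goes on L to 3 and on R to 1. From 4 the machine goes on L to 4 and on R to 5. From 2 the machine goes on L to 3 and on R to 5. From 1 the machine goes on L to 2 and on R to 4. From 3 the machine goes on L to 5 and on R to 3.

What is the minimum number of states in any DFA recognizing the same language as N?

5

All states are reachable from the start state.
P0 = {4} | {1,2,3,5}.
On input R, block {1,2,3,5} splits into {2,3,5} and {1}.
Split {2,3,5} by δ(·,R) → {2,3} and {5}.
Refine {2,3} on symbol L: members go to different blocks, giving {2} and {3}.
The partition is now stable with 5 blocks: {4} | {2} | {1} | {5} | {3}.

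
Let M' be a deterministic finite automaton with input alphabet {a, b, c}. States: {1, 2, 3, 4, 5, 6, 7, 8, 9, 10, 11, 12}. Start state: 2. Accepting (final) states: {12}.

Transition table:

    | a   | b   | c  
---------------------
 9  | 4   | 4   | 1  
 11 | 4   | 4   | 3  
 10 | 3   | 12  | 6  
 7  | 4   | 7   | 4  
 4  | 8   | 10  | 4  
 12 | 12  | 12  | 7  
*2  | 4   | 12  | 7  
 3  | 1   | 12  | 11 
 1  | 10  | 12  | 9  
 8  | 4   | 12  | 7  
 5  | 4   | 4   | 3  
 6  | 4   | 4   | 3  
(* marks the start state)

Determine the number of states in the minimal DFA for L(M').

Reachable states from the start: {1,2,3,4,6,7,8,9,10,11,12}. Unreachable: {5} — drop them.
Start with accepting vs non-accepting: {12} | {1,2,3,4,6,7,8,9,10,11}.
Split {1,2,3,4,6,7,8,9,10,11} by δ(·,b) → {1,2,3,8,10} and {4,6,7,9,11}.
Split {1,2,3,8,10} by δ(·,a) → {1,3,10} and {2,8}.
Refine {4,6,7,9,11} on symbol a: members go to different blocks, giving {6,7,9,11} and {4}.
Refine {6,7,9,11} on symbol b: members go to different blocks, giving {6,9,11} and {7}.
Stable partition: {12} | {1,3,10} | {6,9,11} | {2,8} | {4} | {7} — 6 equivalence classes.

6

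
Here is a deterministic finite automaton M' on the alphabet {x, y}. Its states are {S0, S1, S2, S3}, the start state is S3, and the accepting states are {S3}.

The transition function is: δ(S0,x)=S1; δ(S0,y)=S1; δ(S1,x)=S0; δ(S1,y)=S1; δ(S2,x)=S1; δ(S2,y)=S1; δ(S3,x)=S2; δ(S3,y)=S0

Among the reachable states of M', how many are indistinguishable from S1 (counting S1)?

All states are reachable from the start state.
Initial partition by acceptance: {S3} | {S0,S1,S2}.
The partition is now stable with 2 blocks: {S3} | {S0,S1,S2}.
The equivalence class containing S1 is {S0,S1,S2}, of size 3.

3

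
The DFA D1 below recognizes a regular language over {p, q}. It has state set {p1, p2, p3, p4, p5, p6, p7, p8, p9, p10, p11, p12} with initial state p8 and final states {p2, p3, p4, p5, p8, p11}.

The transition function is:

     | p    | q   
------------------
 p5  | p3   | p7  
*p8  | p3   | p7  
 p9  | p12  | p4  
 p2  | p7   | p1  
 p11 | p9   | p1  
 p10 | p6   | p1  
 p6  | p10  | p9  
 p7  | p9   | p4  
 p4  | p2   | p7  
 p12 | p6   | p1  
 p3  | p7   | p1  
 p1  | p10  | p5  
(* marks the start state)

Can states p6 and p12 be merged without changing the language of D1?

Yes

Reachable states from the start: {p1,p2,p3,p4,p5,p6,p7,p8,p9,p10,p12}. Unreachable: {p11} — drop them.
Start with accepting vs non-accepting: {p2,p3,p4,p5,p8} | {p1,p6,p7,p9,p10,p12}.
Split {p2,p3,p4,p5,p8} by δ(·,p) → {p4,p5,p8} and {p2,p3}.
Split {p1,p6,p7,p9,p10,p12} by δ(·,q) → {p1,p7,p9} and {p6,p10,p12}.
Refine {p1,p7,p9} on symbol p: members go to different blocks, giving {p1,p9} and {p7}.
Stable partition: {p4,p5,p8} | {p1,p9} | {p2,p3} | {p6,p10,p12} | {p7} — 5 equivalence classes.
p6 and p12 lie in the same block of the stable partition, so they are equivalent — no string distinguishes them.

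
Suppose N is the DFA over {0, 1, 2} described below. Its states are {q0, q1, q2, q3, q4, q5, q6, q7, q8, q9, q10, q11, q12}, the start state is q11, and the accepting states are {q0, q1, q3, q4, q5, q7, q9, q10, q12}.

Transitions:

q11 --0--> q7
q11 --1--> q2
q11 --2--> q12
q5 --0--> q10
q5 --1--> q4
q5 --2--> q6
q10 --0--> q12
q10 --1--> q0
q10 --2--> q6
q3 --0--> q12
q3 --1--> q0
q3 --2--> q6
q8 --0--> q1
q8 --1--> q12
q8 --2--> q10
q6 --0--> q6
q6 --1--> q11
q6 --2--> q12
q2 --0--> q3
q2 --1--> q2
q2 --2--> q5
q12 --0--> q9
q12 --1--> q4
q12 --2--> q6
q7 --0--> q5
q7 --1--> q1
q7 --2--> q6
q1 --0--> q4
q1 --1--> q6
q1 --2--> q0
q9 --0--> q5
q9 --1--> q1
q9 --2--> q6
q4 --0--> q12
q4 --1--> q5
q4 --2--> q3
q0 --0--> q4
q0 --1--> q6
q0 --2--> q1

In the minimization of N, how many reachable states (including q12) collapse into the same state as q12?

Reachable states from the start: {q0,q1,q2,q3,q4,q5,q6,q7,q9,q10,q11,q12}. Unreachable: {q8} — drop them.
Initial partition by acceptance: {q0,q1,q3,q4,q5,q7,q9,q10,q12} | {q2,q6,q11}.
Refine {q0,q1,q3,q4,q5,q7,q9,q10,q12} on symbol 1: members go to different blocks, giving {q3,q4,q5,q7,q9,q10,q12} and {q0,q1}.
On input 1, block {q3,q4,q5,q7,q9,q10,q12} splits into {q3,q7,q9,q10} and {q4,q5,q12}.
Split {q2,q6,q11} by δ(·,0) → {q2,q11} and {q6}.
On input 0, block {q4,q5,q12} splits into {q5,q12} and {q4}.
No further refinement is possible. Final partition (6 blocks): {q3,q7,q9,q10} | {q2,q11} | {q0,q1} | {q5,q12} | {q6} | {q4}.
State q12 belongs to the block {q5,q12}, which has 2 states.

2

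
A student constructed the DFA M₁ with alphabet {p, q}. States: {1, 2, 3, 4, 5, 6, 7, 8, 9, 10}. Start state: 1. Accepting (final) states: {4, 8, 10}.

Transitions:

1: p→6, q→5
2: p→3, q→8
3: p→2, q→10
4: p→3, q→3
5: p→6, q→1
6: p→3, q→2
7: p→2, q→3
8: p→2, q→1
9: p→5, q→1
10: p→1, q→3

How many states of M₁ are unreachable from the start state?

Starting at 1 and following transitions, the reachable set is {1, 2, 3, 5, 6, 8, 10}. That leaves 4, 7, 9 unreachable — 3 in total.

3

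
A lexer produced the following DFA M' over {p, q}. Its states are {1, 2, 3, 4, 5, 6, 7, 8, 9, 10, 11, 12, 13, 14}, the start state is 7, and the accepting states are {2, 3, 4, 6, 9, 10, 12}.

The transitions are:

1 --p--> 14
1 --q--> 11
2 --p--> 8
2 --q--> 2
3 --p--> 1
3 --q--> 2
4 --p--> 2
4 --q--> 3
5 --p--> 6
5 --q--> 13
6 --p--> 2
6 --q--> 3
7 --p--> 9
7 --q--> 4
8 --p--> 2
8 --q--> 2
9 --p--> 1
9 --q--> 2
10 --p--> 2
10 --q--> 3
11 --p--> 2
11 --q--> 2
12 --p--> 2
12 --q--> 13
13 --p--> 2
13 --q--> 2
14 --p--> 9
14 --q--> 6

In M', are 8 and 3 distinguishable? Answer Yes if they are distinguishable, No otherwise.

States {5,10,12,13} cannot be reached from the start state, so discard them.
P0 = {2,3,4,6,9} | {1,7,8,11,14}.
On input p, block {2,3,4,6,9} splits into {2,3,9} and {4,6}.
Split {1,7,8,11,14} by δ(·,p) → {7,8,11,14} and {1}.
Refine {2,3,9} on symbol p: members go to different blocks, giving {3,9} and {2}.
On input p, block {7,8,11,14} splits into {7,14} and {8,11}.
The partition is now stable with 6 blocks: {3,9} | {7,14} | {4,6} | {1} | {2} | {8,11}.
8 and 3 end up in different blocks, so they are distinguishable. For instance, the string 'ε' is accepted from only 3.

Yes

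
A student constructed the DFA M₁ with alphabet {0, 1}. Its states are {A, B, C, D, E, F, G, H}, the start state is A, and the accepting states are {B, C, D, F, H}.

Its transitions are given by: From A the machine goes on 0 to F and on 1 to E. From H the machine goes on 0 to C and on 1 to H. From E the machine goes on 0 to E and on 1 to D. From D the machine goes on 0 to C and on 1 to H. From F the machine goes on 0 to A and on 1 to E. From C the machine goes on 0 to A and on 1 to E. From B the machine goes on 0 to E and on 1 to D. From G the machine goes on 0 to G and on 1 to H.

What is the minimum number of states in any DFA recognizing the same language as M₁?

States {B,G} cannot be reached from the start state, so discard them.
Start with accepting vs non-accepting: {C,D,F,H} | {A,E}.
Split {C,D,F,H} by δ(·,0) → {C,F} and {D,H}.
On input 0, block {A,E} splits into {A} and {E}.
Stable partition: {C,F} | {A} | {D,H} | {E} — 4 equivalence classes.

4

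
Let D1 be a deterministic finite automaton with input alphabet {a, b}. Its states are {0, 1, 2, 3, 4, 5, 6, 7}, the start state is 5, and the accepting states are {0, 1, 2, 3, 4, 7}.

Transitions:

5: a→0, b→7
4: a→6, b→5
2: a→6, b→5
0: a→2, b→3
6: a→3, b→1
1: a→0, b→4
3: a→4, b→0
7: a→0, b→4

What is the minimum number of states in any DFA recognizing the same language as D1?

P0 = {0,1,2,3,4,7} | {5,6}.
Split {0,1,2,3,4,7} by δ(·,a) → {0,1,3,7} and {2,4}.
Split {0,1,3,7} by δ(·,a) → {0,3} and {1,7}.
Stable partition: {0,3} | {5,6} | {2,4} | {1,7} — 4 equivalence classes.

4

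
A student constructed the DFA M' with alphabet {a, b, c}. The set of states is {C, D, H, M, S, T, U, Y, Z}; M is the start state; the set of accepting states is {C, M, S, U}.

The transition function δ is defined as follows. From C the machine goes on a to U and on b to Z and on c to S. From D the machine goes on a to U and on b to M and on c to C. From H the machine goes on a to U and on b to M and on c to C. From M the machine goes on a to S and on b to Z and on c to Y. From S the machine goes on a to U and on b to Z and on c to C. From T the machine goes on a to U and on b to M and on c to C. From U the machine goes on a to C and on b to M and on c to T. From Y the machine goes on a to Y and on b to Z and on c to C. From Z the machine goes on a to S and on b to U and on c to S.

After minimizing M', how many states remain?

6

First remove the unreachable states {D,H}; 7 states remain.
P0 = {C,M,S,U} | {T,Y,Z}.
Split {C,M,S,U} by δ(·,b) → {C,M,S} and {U}.
Refine {C,M,S} on symbol a: members go to different blocks, giving {C,S} and {M}.
Split {T,Y,Z} by δ(·,a) → {Y} and {T} and {Z}.
Stable partition: {C,S} | {Y} | {U} | {M} | {T} | {Z} — 6 equivalence classes.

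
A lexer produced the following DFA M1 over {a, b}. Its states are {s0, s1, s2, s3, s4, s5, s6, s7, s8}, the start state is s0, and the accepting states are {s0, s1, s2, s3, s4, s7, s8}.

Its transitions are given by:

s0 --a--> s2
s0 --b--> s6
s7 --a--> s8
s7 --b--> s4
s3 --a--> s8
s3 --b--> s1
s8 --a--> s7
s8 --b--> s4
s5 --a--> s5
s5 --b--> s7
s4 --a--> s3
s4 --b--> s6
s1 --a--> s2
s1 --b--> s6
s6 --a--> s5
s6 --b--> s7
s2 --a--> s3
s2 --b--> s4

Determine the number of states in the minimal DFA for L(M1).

Initial partition by acceptance: {s0,s1,s2,s3,s4,s7,s8} | {s5,s6}.
On input b, block {s0,s1,s2,s3,s4,s7,s8} splits into {s2,s3,s7,s8} and {s0,s1,s4}.
The partition is now stable with 3 blocks: {s2,s3,s7,s8} | {s5,s6} | {s0,s1,s4}.

3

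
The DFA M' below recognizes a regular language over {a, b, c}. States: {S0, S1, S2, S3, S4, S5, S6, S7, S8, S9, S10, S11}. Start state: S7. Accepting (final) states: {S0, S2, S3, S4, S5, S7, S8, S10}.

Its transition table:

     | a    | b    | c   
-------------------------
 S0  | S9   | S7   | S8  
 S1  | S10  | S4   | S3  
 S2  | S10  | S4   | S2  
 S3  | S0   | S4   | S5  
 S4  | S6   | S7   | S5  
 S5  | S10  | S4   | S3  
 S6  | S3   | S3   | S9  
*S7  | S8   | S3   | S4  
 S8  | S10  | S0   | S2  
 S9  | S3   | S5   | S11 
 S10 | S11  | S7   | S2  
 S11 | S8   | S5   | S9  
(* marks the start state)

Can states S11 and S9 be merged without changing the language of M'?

Yes

States {S1} cannot be reached from the start state, so discard them.
P0 = {S0,S2,S3,S4,S5,S7,S8,S10} | {S6,S9,S11}.
Refine {S0,S2,S3,S4,S5,S7,S8,S10} on symbol a: members go to different blocks, giving {S2,S3,S5,S7,S8} and {S0,S4,S10}.
Refine {S2,S3,S5,S7,S8} on symbol a: members go to different blocks, giving {S2,S3,S5,S8} and {S7}.
Stable partition: {S2,S3,S5,S8} | {S6,S9,S11} | {S0,S4,S10} | {S7} — 4 equivalence classes.
S11 and S9 lie in the same block of the stable partition, so they are equivalent — no string distinguishes them.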